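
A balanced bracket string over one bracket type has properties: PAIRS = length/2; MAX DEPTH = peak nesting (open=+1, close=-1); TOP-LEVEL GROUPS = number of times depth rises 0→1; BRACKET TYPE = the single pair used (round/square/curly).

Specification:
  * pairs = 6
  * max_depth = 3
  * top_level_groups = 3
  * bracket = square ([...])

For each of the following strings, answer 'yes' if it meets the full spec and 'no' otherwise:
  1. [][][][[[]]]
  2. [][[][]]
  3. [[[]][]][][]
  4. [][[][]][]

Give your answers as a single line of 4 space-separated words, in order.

String 1 '[][][][[[]]]': depth seq [1 0 1 0 1 0 1 2 3 2 1 0]
  -> pairs=6 depth=3 groups=4 -> no
String 2 '[][[][]]': depth seq [1 0 1 2 1 2 1 0]
  -> pairs=4 depth=2 groups=2 -> no
String 3 '[[[]][]][][]': depth seq [1 2 3 2 1 2 1 0 1 0 1 0]
  -> pairs=6 depth=3 groups=3 -> yes
String 4 '[][[][]][]': depth seq [1 0 1 2 1 2 1 0 1 0]
  -> pairs=5 depth=2 groups=3 -> no

Answer: no no yes no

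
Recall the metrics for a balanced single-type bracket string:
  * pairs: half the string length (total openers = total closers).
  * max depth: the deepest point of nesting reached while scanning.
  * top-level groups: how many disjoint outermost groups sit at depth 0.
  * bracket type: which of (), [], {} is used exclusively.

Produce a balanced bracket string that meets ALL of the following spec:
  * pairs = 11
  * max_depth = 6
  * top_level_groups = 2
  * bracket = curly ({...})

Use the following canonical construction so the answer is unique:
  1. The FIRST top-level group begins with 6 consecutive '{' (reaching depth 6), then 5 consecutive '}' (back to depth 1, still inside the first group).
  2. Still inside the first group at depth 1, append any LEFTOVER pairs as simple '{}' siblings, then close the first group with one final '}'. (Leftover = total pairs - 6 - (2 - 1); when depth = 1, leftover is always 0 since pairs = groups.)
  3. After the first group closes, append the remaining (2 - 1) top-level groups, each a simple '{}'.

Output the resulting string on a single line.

Spec: pairs=11 depth=6 groups=2
Leftover pairs = 11 - 6 - (2-1) = 4
First group: deep chain of depth 6 + 4 sibling pairs
Remaining 1 groups: simple '{}' each

Answer: {{{{{{}}}}}{}{}{}{}}{}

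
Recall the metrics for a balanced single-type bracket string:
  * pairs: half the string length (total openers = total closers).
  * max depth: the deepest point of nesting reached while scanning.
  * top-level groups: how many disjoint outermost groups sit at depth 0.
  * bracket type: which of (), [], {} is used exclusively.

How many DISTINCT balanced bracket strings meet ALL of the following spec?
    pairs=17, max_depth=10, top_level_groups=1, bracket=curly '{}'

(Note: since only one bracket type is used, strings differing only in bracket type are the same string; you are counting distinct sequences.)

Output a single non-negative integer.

Spec: pairs=17 depth=10 groups=1
Count(depth <= 10) = 34818270
Count(depth <= 9) = 33602822
Count(depth == 10) = 34818270 - 33602822 = 1215448

Answer: 1215448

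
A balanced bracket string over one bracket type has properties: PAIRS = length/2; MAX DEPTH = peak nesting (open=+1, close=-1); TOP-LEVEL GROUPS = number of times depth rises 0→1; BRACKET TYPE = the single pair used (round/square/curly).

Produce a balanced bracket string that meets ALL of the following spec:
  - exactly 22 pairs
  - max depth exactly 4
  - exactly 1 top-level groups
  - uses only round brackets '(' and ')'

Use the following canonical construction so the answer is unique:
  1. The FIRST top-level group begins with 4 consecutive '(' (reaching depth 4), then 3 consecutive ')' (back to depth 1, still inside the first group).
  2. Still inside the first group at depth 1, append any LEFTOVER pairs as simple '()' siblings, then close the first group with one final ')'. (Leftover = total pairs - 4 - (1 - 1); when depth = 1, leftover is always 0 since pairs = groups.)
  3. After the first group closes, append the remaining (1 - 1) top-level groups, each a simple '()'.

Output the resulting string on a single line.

Answer: (((()))()()()()()()()()()()()()()()()()()())

Derivation:
Spec: pairs=22 depth=4 groups=1
Leftover pairs = 22 - 4 - (1-1) = 18
First group: deep chain of depth 4 + 18 sibling pairs
Remaining 0 groups: simple '()' each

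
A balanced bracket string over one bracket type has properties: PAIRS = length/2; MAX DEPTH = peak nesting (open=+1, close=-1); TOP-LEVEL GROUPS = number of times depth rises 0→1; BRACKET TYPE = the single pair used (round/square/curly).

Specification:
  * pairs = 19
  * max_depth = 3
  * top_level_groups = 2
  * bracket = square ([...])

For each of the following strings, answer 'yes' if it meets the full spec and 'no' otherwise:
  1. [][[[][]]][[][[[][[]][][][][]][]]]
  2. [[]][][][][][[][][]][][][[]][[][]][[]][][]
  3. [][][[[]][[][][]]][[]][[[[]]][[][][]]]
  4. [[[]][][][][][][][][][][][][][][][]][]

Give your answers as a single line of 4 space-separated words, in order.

Answer: no no no yes

Derivation:
String 1 '[][[[][]]][[][[[][[]][][][][]][]]]': depth seq [1 0 1 2 3 2 3 2 1 0 1 2 1 2 3 4 3 4 5 4 3 4 3 4 3 4 3 4 3 2 3 2 1 0]
  -> pairs=17 depth=5 groups=3 -> no
String 2 '[[]][][][][][[][][]][][][[]][[][]][[]][][]': depth seq [1 2 1 0 1 0 1 0 1 0 1 0 1 2 1 2 1 2 1 0 1 0 1 0 1 2 1 0 1 2 1 2 1 0 1 2 1 0 1 0 1 0]
  -> pairs=21 depth=2 groups=13 -> no
String 3 '[][][[[]][[][][]]][[]][[[[]]][[][][]]]': depth seq [1 0 1 0 1 2 3 2 1 2 3 2 3 2 3 2 1 0 1 2 1 0 1 2 3 4 3 2 1 2 3 2 3 2 3 2 1 0]
  -> pairs=19 depth=4 groups=5 -> no
String 4 '[[[]][][][][][][][][][][][][][][][]][]': depth seq [1 2 3 2 1 2 1 2 1 2 1 2 1 2 1 2 1 2 1 2 1 2 1 2 1 2 1 2 1 2 1 2 1 2 1 0 1 0]
  -> pairs=19 depth=3 groups=2 -> yes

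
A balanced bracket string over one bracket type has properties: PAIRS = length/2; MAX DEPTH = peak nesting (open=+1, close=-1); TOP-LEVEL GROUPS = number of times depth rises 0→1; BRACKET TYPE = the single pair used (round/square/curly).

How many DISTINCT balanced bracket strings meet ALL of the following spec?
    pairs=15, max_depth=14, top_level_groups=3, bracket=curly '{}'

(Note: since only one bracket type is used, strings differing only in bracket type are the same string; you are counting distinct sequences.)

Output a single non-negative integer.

Spec: pairs=15 depth=14 groups=3
Count(depth <= 14) = 1931540
Count(depth <= 13) = 1931540
Count(depth == 14) = 1931540 - 1931540 = 0

Answer: 0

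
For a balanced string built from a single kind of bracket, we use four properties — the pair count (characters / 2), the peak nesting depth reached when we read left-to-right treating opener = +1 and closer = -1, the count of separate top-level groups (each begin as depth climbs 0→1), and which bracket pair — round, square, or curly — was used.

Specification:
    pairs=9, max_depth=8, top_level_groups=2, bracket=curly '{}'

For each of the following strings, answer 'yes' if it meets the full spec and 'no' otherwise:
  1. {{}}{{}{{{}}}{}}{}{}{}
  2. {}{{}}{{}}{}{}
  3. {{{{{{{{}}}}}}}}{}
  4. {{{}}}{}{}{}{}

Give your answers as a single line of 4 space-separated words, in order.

Answer: no no yes no

Derivation:
String 1 '{{}}{{}{{{}}}{}}{}{}{}': depth seq [1 2 1 0 1 2 1 2 3 4 3 2 1 2 1 0 1 0 1 0 1 0]
  -> pairs=11 depth=4 groups=5 -> no
String 2 '{}{{}}{{}}{}{}': depth seq [1 0 1 2 1 0 1 2 1 0 1 0 1 0]
  -> pairs=7 depth=2 groups=5 -> no
String 3 '{{{{{{{{}}}}}}}}{}': depth seq [1 2 3 4 5 6 7 8 7 6 5 4 3 2 1 0 1 0]
  -> pairs=9 depth=8 groups=2 -> yes
String 4 '{{{}}}{}{}{}{}': depth seq [1 2 3 2 1 0 1 0 1 0 1 0 1 0]
  -> pairs=7 depth=3 groups=5 -> no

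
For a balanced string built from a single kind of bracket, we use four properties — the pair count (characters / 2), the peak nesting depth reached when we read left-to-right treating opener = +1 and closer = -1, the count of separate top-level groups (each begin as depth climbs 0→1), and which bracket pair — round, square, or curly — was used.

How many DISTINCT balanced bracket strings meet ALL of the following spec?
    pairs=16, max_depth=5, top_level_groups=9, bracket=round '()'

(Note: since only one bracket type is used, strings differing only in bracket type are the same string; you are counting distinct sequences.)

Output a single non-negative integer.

Spec: pairs=16 depth=5 groups=9
Count(depth <= 5) = 94239
Count(depth <= 4) = 86031
Count(depth == 5) = 94239 - 86031 = 8208

Answer: 8208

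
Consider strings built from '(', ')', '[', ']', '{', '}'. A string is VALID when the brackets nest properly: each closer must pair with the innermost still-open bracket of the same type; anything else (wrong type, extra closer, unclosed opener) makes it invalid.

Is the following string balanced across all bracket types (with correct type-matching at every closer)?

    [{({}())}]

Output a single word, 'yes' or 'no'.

Answer: yes

Derivation:
pos 0: push '['; stack = [
pos 1: push '{'; stack = [{
pos 2: push '('; stack = [{(
pos 3: push '{'; stack = [{({
pos 4: '}' matches '{'; pop; stack = [{(
pos 5: push '('; stack = [{((
pos 6: ')' matches '('; pop; stack = [{(
pos 7: ')' matches '('; pop; stack = [{
pos 8: '}' matches '{'; pop; stack = [
pos 9: ']' matches '['; pop; stack = (empty)
end: stack empty → VALID
Verdict: properly nested → yes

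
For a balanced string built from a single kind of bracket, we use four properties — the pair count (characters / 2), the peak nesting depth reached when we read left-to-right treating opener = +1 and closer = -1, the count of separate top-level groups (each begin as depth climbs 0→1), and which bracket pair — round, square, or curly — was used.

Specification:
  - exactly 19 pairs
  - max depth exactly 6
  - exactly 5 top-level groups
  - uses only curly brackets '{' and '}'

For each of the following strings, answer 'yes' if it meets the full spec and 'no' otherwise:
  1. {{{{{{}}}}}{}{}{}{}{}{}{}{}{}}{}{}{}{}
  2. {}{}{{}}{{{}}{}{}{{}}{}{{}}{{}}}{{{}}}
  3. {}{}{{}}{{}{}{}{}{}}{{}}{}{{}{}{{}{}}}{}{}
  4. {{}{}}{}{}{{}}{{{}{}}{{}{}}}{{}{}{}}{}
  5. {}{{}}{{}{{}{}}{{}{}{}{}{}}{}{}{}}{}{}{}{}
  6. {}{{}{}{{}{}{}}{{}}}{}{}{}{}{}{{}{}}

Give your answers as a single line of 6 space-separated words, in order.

String 1 '{{{{{{}}}}}{}{}{}{}{}{}{}{}{}}{}{}{}{}': depth seq [1 2 3 4 5 6 5 4 3 2 1 2 1 2 1 2 1 2 1 2 1 2 1 2 1 2 1 2 1 0 1 0 1 0 1 0 1 0]
  -> pairs=19 depth=6 groups=5 -> yes
String 2 '{}{}{{}}{{{}}{}{}{{}}{}{{}}{{}}}{{{}}}': depth seq [1 0 1 0 1 2 1 0 1 2 3 2 1 2 1 2 1 2 3 2 1 2 1 2 3 2 1 2 3 2 1 0 1 2 3 2 1 0]
  -> pairs=19 depth=3 groups=5 -> no
String 3 '{}{}{{}}{{}{}{}{}{}}{{}}{}{{}{}{{}{}}}{}{}': depth seq [1 0 1 0 1 2 1 0 1 2 1 2 1 2 1 2 1 2 1 0 1 2 1 0 1 0 1 2 1 2 1 2 3 2 3 2 1 0 1 0 1 0]
  -> pairs=21 depth=3 groups=9 -> no
String 4 '{{}{}}{}{}{{}}{{{}{}}{{}{}}}{{}{}{}}{}': depth seq [1 2 1 2 1 0 1 0 1 0 1 2 1 0 1 2 3 2 3 2 1 2 3 2 3 2 1 0 1 2 1 2 1 2 1 0 1 0]
  -> pairs=19 depth=3 groups=7 -> no
String 5 '{}{{}}{{}{{}{}}{{}{}{}{}{}}{}{}{}}{}{}{}{}': depth seq [1 0 1 2 1 0 1 2 1 2 3 2 3 2 1 2 3 2 3 2 3 2 3 2 3 2 1 2 1 2 1 2 1 0 1 0 1 0 1 0 1 0]
  -> pairs=21 depth=3 groups=7 -> no
String 6 '{}{{}{}{{}{}{}}{{}}}{}{}{}{}{}{{}{}}': depth seq [1 0 1 2 1 2 1 2 3 2 3 2 3 2 1 2 3 2 1 0 1 0 1 0 1 0 1 0 1 0 1 2 1 2 1 0]
  -> pairs=18 depth=3 groups=8 -> no

Answer: yes no no no no no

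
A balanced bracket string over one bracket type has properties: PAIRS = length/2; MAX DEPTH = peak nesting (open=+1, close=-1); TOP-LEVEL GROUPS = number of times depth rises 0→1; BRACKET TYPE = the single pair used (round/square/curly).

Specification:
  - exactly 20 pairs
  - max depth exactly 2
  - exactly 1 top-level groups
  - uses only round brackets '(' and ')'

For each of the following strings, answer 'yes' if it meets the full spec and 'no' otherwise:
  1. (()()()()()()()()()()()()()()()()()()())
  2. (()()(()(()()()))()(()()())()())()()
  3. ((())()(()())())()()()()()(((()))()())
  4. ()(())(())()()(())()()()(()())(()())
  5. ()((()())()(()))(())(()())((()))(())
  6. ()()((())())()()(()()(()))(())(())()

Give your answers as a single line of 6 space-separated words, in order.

Answer: yes no no no no no

Derivation:
String 1 '(()()()()()()()()()()()()()()()()()()())': depth seq [1 2 1 2 1 2 1 2 1 2 1 2 1 2 1 2 1 2 1 2 1 2 1 2 1 2 1 2 1 2 1 2 1 2 1 2 1 2 1 0]
  -> pairs=20 depth=2 groups=1 -> yes
String 2 '(()()(()(()()()))()(()()())()())()()': depth seq [1 2 1 2 1 2 3 2 3 4 3 4 3 4 3 2 1 2 1 2 3 2 3 2 3 2 1 2 1 2 1 0 1 0 1 0]
  -> pairs=18 depth=4 groups=3 -> no
String 3 '((())()(()())())()()()()()(((()))()())': depth seq [1 2 3 2 1 2 1 2 3 2 3 2 1 2 1 0 1 0 1 0 1 0 1 0 1 0 1 2 3 4 3 2 1 2 1 2 1 0]
  -> pairs=19 depth=4 groups=7 -> no
String 4 '()(())(())()()(())()()()(()())(()())': depth seq [1 0 1 2 1 0 1 2 1 0 1 0 1 0 1 2 1 0 1 0 1 0 1 0 1 2 1 2 1 0 1 2 1 2 1 0]
  -> pairs=18 depth=2 groups=11 -> no
String 5 '()((()())()(()))(())(()())((()))(())': depth seq [1 0 1 2 3 2 3 2 1 2 1 2 3 2 1 0 1 2 1 0 1 2 1 2 1 0 1 2 3 2 1 0 1 2 1 0]
  -> pairs=18 depth=3 groups=6 -> no
String 6 '()()((())())()()(()()(()))(())(())()': depth seq [1 0 1 0 1 2 3 2 1 2 1 0 1 0 1 0 1 2 1 2 1 2 3 2 1 0 1 2 1 0 1 2 1 0 1 0]
  -> pairs=18 depth=3 groups=9 -> no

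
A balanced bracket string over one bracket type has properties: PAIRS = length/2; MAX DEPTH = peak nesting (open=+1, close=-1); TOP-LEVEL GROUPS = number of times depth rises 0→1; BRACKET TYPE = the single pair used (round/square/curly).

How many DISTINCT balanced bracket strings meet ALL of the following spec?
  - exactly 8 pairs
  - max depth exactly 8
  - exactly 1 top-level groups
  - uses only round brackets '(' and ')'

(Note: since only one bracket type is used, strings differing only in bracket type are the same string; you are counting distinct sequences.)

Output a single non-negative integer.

Answer: 1

Derivation:
Spec: pairs=8 depth=8 groups=1
Count(depth <= 8) = 429
Count(depth <= 7) = 428
Count(depth == 8) = 429 - 428 = 1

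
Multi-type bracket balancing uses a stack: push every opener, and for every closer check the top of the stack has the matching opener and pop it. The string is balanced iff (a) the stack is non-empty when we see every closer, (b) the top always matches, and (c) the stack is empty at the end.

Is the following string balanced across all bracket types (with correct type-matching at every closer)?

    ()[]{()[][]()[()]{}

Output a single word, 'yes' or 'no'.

Answer: no

Derivation:
pos 0: push '('; stack = (
pos 1: ')' matches '('; pop; stack = (empty)
pos 2: push '['; stack = [
pos 3: ']' matches '['; pop; stack = (empty)
pos 4: push '{'; stack = {
pos 5: push '('; stack = {(
pos 6: ')' matches '('; pop; stack = {
pos 7: push '['; stack = {[
pos 8: ']' matches '['; pop; stack = {
pos 9: push '['; stack = {[
pos 10: ']' matches '['; pop; stack = {
pos 11: push '('; stack = {(
pos 12: ')' matches '('; pop; stack = {
pos 13: push '['; stack = {[
pos 14: push '('; stack = {[(
pos 15: ')' matches '('; pop; stack = {[
pos 16: ']' matches '['; pop; stack = {
pos 17: push '{'; stack = {{
pos 18: '}' matches '{'; pop; stack = {
end: stack still non-empty ({) → INVALID
Verdict: unclosed openers at end: { → no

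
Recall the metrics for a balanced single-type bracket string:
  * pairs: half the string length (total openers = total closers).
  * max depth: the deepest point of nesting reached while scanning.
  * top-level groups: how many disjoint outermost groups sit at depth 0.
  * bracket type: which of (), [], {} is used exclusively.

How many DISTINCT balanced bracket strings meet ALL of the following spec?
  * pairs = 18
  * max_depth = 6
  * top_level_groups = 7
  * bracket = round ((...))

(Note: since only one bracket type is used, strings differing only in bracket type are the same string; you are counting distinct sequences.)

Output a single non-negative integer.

Answer: 979825

Derivation:
Spec: pairs=18 depth=6 groups=7
Count(depth <= 6) = 7926828
Count(depth <= 5) = 6947003
Count(depth == 6) = 7926828 - 6947003 = 979825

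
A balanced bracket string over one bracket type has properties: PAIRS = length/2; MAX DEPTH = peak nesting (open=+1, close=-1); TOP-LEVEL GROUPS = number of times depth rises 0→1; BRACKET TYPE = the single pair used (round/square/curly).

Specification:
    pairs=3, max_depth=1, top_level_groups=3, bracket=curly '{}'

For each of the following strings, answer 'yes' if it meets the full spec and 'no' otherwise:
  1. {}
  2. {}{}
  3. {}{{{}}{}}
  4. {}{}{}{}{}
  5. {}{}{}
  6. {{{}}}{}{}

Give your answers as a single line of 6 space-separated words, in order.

Answer: no no no no yes no

Derivation:
String 1 '{}': depth seq [1 0]
  -> pairs=1 depth=1 groups=1 -> no
String 2 '{}{}': depth seq [1 0 1 0]
  -> pairs=2 depth=1 groups=2 -> no
String 3 '{}{{{}}{}}': depth seq [1 0 1 2 3 2 1 2 1 0]
  -> pairs=5 depth=3 groups=2 -> no
String 4 '{}{}{}{}{}': depth seq [1 0 1 0 1 0 1 0 1 0]
  -> pairs=5 depth=1 groups=5 -> no
String 5 '{}{}{}': depth seq [1 0 1 0 1 0]
  -> pairs=3 depth=1 groups=3 -> yes
String 6 '{{{}}}{}{}': depth seq [1 2 3 2 1 0 1 0 1 0]
  -> pairs=5 depth=3 groups=3 -> no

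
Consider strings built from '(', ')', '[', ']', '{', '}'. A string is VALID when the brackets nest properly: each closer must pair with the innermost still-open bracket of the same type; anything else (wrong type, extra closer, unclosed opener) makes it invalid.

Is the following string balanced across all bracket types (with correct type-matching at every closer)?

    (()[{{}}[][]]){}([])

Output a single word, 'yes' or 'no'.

pos 0: push '('; stack = (
pos 1: push '('; stack = ((
pos 2: ')' matches '('; pop; stack = (
pos 3: push '['; stack = ([
pos 4: push '{'; stack = ([{
pos 5: push '{'; stack = ([{{
pos 6: '}' matches '{'; pop; stack = ([{
pos 7: '}' matches '{'; pop; stack = ([
pos 8: push '['; stack = ([[
pos 9: ']' matches '['; pop; stack = ([
pos 10: push '['; stack = ([[
pos 11: ']' matches '['; pop; stack = ([
pos 12: ']' matches '['; pop; stack = (
pos 13: ')' matches '('; pop; stack = (empty)
pos 14: push '{'; stack = {
pos 15: '}' matches '{'; pop; stack = (empty)
pos 16: push '('; stack = (
pos 17: push '['; stack = ([
pos 18: ']' matches '['; pop; stack = (
pos 19: ')' matches '('; pop; stack = (empty)
end: stack empty → VALID
Verdict: properly nested → yes

Answer: yes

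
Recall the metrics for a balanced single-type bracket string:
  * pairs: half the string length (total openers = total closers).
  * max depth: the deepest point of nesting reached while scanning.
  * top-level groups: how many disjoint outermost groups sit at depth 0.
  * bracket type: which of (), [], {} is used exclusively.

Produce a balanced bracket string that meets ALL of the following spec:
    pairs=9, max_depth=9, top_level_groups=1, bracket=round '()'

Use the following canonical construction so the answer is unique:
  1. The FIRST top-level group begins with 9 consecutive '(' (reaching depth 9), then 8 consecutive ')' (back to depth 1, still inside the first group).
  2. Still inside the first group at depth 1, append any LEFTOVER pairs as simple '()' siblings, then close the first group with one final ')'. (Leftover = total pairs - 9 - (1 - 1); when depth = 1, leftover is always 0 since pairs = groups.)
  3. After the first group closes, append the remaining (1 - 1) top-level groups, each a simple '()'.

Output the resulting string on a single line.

Answer: ((((((((()))))))))

Derivation:
Spec: pairs=9 depth=9 groups=1
Leftover pairs = 9 - 9 - (1-1) = 0
First group: deep chain of depth 9 + 0 sibling pairs
Remaining 0 groups: simple '()' each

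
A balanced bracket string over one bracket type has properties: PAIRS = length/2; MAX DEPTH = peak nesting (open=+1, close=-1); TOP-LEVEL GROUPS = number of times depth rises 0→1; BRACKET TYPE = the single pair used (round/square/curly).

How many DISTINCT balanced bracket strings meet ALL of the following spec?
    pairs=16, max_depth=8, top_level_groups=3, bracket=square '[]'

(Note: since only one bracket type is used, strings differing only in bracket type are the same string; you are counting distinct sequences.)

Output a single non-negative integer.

Answer: 420147

Derivation:
Spec: pairs=16 depth=8 groups=3
Count(depth <= 8) = 6838587
Count(depth <= 7) = 6418440
Count(depth == 8) = 6838587 - 6418440 = 420147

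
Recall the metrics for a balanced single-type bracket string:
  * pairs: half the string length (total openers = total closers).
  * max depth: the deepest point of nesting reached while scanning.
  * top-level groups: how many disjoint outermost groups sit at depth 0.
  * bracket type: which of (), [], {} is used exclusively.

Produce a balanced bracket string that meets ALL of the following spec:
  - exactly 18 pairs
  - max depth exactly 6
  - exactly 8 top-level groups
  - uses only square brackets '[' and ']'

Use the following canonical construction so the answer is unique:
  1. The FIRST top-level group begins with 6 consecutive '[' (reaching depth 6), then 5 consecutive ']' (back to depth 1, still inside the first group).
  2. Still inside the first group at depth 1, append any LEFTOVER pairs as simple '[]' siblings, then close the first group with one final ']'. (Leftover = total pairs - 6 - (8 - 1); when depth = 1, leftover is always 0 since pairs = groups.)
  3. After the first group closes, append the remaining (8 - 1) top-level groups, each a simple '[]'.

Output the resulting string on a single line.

Answer: [[[[[[]]]]][][][][][]][][][][][][][]

Derivation:
Spec: pairs=18 depth=6 groups=8
Leftover pairs = 18 - 6 - (8-1) = 5
First group: deep chain of depth 6 + 5 sibling pairs
Remaining 7 groups: simple '[]' each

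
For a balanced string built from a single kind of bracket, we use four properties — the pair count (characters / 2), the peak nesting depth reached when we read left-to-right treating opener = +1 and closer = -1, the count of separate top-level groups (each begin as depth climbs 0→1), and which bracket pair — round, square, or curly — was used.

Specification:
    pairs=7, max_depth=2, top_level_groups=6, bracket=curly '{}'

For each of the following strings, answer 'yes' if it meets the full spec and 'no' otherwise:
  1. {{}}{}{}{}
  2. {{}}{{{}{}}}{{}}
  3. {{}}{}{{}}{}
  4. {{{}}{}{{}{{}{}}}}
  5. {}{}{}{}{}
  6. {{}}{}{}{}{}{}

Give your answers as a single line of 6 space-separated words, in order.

String 1 '{{}}{}{}{}': depth seq [1 2 1 0 1 0 1 0 1 0]
  -> pairs=5 depth=2 groups=4 -> no
String 2 '{{}}{{{}{}}}{{}}': depth seq [1 2 1 0 1 2 3 2 3 2 1 0 1 2 1 0]
  -> pairs=8 depth=3 groups=3 -> no
String 3 '{{}}{}{{}}{}': depth seq [1 2 1 0 1 0 1 2 1 0 1 0]
  -> pairs=6 depth=2 groups=4 -> no
String 4 '{{{}}{}{{}{{}{}}}}': depth seq [1 2 3 2 1 2 1 2 3 2 3 4 3 4 3 2 1 0]
  -> pairs=9 depth=4 groups=1 -> no
String 5 '{}{}{}{}{}': depth seq [1 0 1 0 1 0 1 0 1 0]
  -> pairs=5 depth=1 groups=5 -> no
String 6 '{{}}{}{}{}{}{}': depth seq [1 2 1 0 1 0 1 0 1 0 1 0 1 0]
  -> pairs=7 depth=2 groups=6 -> yes

Answer: no no no no no yes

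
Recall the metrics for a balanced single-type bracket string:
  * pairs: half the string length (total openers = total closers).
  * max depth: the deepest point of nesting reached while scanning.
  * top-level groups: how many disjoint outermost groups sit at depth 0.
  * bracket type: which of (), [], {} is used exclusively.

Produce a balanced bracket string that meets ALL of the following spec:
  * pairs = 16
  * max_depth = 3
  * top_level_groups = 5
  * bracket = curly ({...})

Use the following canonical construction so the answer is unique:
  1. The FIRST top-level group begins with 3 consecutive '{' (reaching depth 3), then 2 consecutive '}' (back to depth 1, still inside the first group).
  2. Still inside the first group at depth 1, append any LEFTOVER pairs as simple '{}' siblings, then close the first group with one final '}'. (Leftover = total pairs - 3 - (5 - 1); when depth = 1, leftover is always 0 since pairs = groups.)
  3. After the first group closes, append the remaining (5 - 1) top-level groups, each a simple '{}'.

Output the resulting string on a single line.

Spec: pairs=16 depth=3 groups=5
Leftover pairs = 16 - 3 - (5-1) = 9
First group: deep chain of depth 3 + 9 sibling pairs
Remaining 4 groups: simple '{}' each

Answer: {{{}}{}{}{}{}{}{}{}{}{}}{}{}{}{}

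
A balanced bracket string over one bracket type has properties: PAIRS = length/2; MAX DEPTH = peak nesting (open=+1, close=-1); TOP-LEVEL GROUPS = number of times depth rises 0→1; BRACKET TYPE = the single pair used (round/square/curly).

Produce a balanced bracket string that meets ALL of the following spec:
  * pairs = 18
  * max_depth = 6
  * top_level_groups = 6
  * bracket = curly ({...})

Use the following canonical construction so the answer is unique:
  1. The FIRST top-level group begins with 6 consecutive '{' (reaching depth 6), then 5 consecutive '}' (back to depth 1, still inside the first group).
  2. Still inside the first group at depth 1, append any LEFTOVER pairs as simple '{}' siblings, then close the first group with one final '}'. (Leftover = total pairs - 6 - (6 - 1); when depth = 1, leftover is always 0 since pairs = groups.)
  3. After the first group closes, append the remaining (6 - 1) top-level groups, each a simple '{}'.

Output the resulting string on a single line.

Answer: {{{{{{}}}}}{}{}{}{}{}{}{}}{}{}{}{}{}

Derivation:
Spec: pairs=18 depth=6 groups=6
Leftover pairs = 18 - 6 - (6-1) = 7
First group: deep chain of depth 6 + 7 sibling pairs
Remaining 5 groups: simple '{}' each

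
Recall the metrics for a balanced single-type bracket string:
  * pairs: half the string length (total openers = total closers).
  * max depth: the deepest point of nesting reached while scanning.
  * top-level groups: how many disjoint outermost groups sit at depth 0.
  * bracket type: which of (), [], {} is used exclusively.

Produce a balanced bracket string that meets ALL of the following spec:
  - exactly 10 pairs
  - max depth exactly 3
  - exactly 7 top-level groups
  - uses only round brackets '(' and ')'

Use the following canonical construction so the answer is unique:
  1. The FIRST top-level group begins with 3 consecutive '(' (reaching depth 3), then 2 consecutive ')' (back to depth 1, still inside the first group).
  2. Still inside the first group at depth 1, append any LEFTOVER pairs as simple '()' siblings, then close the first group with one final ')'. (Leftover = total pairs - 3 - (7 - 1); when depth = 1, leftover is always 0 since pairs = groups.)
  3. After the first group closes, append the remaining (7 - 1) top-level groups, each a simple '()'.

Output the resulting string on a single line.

Answer: ((())())()()()()()()

Derivation:
Spec: pairs=10 depth=3 groups=7
Leftover pairs = 10 - 3 - (7-1) = 1
First group: deep chain of depth 3 + 1 sibling pairs
Remaining 6 groups: simple '()' each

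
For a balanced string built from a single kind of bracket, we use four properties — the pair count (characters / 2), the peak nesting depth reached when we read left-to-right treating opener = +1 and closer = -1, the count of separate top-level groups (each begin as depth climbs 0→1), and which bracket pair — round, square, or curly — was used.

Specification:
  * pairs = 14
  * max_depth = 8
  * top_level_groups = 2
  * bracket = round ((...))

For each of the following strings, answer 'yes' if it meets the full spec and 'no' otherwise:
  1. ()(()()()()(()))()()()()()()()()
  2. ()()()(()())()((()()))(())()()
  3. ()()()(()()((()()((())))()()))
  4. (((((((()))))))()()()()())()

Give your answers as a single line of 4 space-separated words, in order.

String 1 '()(()()()()(()))()()()()()()()()': depth seq [1 0 1 2 1 2 1 2 1 2 1 2 3 2 1 0 1 0 1 0 1 0 1 0 1 0 1 0 1 0 1 0]
  -> pairs=16 depth=3 groups=10 -> no
String 2 '()()()(()())()((()()))(())()()': depth seq [1 0 1 0 1 0 1 2 1 2 1 0 1 0 1 2 3 2 3 2 1 0 1 2 1 0 1 0 1 0]
  -> pairs=15 depth=3 groups=9 -> no
String 3 '()()()(()()((()()((())))()()))': depth seq [1 0 1 0 1 0 1 2 1 2 1 2 3 4 3 4 3 4 5 6 5 4 3 2 3 2 3 2 1 0]
  -> pairs=15 depth=6 groups=4 -> no
String 4 '(((((((()))))))()()()()())()': depth seq [1 2 3 4 5 6 7 8 7 6 5 4 3 2 1 2 1 2 1 2 1 2 1 2 1 0 1 0]
  -> pairs=14 depth=8 groups=2 -> yes

Answer: no no no yes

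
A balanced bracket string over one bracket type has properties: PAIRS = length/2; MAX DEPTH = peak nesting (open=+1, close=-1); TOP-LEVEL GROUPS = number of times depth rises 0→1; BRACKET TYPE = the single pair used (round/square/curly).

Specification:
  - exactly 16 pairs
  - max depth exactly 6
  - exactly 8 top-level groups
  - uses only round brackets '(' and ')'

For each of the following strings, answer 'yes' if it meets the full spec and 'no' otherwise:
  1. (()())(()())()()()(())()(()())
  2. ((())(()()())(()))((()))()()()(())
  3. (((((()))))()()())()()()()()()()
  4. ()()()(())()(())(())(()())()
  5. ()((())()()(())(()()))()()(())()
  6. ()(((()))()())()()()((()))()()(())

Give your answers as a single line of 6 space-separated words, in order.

Answer: no no yes no no no

Derivation:
String 1 '(()())(()())()()()(())()(()())': depth seq [1 2 1 2 1 0 1 2 1 2 1 0 1 0 1 0 1 0 1 2 1 0 1 0 1 2 1 2 1 0]
  -> pairs=15 depth=2 groups=8 -> no
String 2 '((())(()()())(()))((()))()()()(())': depth seq [1 2 3 2 1 2 3 2 3 2 3 2 1 2 3 2 1 0 1 2 3 2 1 0 1 0 1 0 1 0 1 2 1 0]
  -> pairs=17 depth=3 groups=6 -> no
String 3 '(((((()))))()()())()()()()()()()': depth seq [1 2 3 4 5 6 5 4 3 2 1 2 1 2 1 2 1 0 1 0 1 0 1 0 1 0 1 0 1 0 1 0]
  -> pairs=16 depth=6 groups=8 -> yes
String 4 '()()()(())()(())(())(()())()': depth seq [1 0 1 0 1 0 1 2 1 0 1 0 1 2 1 0 1 2 1 0 1 2 1 2 1 0 1 0]
  -> pairs=14 depth=2 groups=9 -> no
String 5 '()((())()()(())(()()))()()(())()': depth seq [1 0 1 2 3 2 1 2 1 2 1 2 3 2 1 2 3 2 3 2 1 0 1 0 1 0 1 2 1 0 1 0]
  -> pairs=16 depth=3 groups=6 -> no
String 6 '()(((()))()())()()()((()))()()(())': depth seq [1 0 1 2 3 4 3 2 1 2 1 2 1 0 1 0 1 0 1 0 1 2 3 2 1 0 1 0 1 0 1 2 1 0]
  -> pairs=17 depth=4 groups=9 -> no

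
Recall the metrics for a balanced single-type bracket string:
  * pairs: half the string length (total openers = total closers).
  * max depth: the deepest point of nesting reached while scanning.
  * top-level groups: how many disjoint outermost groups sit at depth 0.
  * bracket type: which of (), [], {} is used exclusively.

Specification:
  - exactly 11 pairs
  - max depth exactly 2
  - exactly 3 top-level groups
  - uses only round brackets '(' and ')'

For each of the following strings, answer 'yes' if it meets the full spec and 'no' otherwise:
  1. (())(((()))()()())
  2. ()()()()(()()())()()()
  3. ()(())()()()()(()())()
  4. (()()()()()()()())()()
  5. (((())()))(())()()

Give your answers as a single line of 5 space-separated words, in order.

String 1 '(())(((()))()()())': depth seq [1 2 1 0 1 2 3 4 3 2 1 2 1 2 1 2 1 0]
  -> pairs=9 depth=4 groups=2 -> no
String 2 '()()()()(()()())()()()': depth seq [1 0 1 0 1 0 1 0 1 2 1 2 1 2 1 0 1 0 1 0 1 0]
  -> pairs=11 depth=2 groups=8 -> no
String 3 '()(())()()()()(()())()': depth seq [1 0 1 2 1 0 1 0 1 0 1 0 1 0 1 2 1 2 1 0 1 0]
  -> pairs=11 depth=2 groups=8 -> no
String 4 '(()()()()()()()())()()': depth seq [1 2 1 2 1 2 1 2 1 2 1 2 1 2 1 2 1 0 1 0 1 0]
  -> pairs=11 depth=2 groups=3 -> yes
String 5 '(((())()))(())()()': depth seq [1 2 3 4 3 2 3 2 1 0 1 2 1 0 1 0 1 0]
  -> pairs=9 depth=4 groups=4 -> no

Answer: no no no yes no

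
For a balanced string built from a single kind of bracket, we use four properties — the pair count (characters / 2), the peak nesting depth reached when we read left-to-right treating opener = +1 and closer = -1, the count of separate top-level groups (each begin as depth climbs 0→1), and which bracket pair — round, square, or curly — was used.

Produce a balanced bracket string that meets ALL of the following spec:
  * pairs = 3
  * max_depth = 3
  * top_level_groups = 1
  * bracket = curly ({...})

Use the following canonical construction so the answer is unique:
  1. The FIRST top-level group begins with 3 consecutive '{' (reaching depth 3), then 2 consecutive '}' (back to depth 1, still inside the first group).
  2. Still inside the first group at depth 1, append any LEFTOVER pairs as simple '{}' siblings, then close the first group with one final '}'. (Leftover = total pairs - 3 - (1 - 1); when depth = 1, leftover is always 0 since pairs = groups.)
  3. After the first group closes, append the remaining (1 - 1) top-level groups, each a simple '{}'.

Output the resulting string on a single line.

Answer: {{{}}}

Derivation:
Spec: pairs=3 depth=3 groups=1
Leftover pairs = 3 - 3 - (1-1) = 0
First group: deep chain of depth 3 + 0 sibling pairs
Remaining 0 groups: simple '{}' each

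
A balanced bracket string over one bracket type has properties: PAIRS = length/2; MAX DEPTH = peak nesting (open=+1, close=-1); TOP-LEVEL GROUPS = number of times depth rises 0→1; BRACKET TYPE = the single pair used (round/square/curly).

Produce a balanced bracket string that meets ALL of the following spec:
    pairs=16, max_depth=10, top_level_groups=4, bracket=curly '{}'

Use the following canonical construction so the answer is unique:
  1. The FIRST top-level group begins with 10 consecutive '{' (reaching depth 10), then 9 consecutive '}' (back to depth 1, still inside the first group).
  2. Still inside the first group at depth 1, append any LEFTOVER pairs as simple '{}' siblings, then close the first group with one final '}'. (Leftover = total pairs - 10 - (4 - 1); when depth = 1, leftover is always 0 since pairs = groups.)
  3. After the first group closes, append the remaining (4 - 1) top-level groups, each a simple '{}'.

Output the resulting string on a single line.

Answer: {{{{{{{{{{}}}}}}}}}{}{}{}}{}{}{}

Derivation:
Spec: pairs=16 depth=10 groups=4
Leftover pairs = 16 - 10 - (4-1) = 3
First group: deep chain of depth 10 + 3 sibling pairs
Remaining 3 groups: simple '{}' each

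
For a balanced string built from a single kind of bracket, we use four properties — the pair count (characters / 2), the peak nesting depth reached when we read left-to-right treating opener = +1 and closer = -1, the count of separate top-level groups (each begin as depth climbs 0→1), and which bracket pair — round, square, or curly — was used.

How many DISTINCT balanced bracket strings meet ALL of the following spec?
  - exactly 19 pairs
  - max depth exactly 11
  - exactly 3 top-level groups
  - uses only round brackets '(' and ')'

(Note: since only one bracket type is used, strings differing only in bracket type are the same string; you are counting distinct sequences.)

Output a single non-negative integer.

Answer: 1929840

Derivation:
Spec: pairs=19 depth=11 groups=3
Count(depth <= 11) = 347419446
Count(depth <= 10) = 345489606
Count(depth == 11) = 347419446 - 345489606 = 1929840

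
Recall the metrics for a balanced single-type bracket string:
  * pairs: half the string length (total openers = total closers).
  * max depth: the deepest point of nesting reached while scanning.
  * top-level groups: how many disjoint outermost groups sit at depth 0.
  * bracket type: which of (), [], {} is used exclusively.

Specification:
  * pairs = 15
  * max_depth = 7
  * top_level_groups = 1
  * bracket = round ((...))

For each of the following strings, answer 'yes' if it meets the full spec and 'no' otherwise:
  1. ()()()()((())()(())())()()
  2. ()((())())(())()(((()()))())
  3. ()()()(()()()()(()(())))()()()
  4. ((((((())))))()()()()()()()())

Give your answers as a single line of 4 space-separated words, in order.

String 1 '()()()()((())()(())())()()': depth seq [1 0 1 0 1 0 1 0 1 2 3 2 1 2 1 2 3 2 1 2 1 0 1 0 1 0]
  -> pairs=13 depth=3 groups=7 -> no
String 2 '()((())())(())()(((()()))())': depth seq [1 0 1 2 3 2 1 2 1 0 1 2 1 0 1 0 1 2 3 4 3 4 3 2 1 2 1 0]
  -> pairs=14 depth=4 groups=5 -> no
String 3 '()()()(()()()()(()(())))()()()': depth seq [1 0 1 0 1 0 1 2 1 2 1 2 1 2 1 2 3 2 3 4 3 2 1 0 1 0 1 0 1 0]
  -> pairs=15 depth=4 groups=7 -> no
String 4 '((((((())))))()()()()()()()())': depth seq [1 2 3 4 5 6 7 6 5 4 3 2 1 2 1 2 1 2 1 2 1 2 1 2 1 2 1 2 1 0]
  -> pairs=15 depth=7 groups=1 -> yes

Answer: no no no yes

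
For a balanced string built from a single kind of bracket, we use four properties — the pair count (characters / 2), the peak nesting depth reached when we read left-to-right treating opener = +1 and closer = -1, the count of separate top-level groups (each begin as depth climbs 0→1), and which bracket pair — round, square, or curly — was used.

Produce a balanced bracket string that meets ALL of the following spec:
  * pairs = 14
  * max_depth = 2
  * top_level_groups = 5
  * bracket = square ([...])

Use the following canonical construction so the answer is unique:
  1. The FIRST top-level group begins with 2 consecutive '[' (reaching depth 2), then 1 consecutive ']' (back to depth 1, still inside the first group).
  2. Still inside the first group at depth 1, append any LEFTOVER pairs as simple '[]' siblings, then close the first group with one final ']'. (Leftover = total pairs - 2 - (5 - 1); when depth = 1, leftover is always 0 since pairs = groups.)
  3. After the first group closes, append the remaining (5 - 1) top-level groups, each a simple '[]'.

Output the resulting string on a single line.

Answer: [[][][][][][][][][]][][][][]

Derivation:
Spec: pairs=14 depth=2 groups=5
Leftover pairs = 14 - 2 - (5-1) = 8
First group: deep chain of depth 2 + 8 sibling pairs
Remaining 4 groups: simple '[]' each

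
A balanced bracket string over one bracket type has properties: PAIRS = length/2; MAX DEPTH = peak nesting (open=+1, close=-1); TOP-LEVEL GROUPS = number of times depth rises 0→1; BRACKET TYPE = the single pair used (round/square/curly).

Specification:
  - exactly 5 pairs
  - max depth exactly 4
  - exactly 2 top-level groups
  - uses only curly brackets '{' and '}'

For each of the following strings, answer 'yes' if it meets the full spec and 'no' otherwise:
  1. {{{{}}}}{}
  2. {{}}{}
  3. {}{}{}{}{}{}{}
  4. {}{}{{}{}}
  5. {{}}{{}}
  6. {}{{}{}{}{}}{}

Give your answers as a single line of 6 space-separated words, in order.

String 1 '{{{{}}}}{}': depth seq [1 2 3 4 3 2 1 0 1 0]
  -> pairs=5 depth=4 groups=2 -> yes
String 2 '{{}}{}': depth seq [1 2 1 0 1 0]
  -> pairs=3 depth=2 groups=2 -> no
String 3 '{}{}{}{}{}{}{}': depth seq [1 0 1 0 1 0 1 0 1 0 1 0 1 0]
  -> pairs=7 depth=1 groups=7 -> no
String 4 '{}{}{{}{}}': depth seq [1 0 1 0 1 2 1 2 1 0]
  -> pairs=5 depth=2 groups=3 -> no
String 5 '{{}}{{}}': depth seq [1 2 1 0 1 2 1 0]
  -> pairs=4 depth=2 groups=2 -> no
String 6 '{}{{}{}{}{}}{}': depth seq [1 0 1 2 1 2 1 2 1 2 1 0 1 0]
  -> pairs=7 depth=2 groups=3 -> no

Answer: yes no no no no no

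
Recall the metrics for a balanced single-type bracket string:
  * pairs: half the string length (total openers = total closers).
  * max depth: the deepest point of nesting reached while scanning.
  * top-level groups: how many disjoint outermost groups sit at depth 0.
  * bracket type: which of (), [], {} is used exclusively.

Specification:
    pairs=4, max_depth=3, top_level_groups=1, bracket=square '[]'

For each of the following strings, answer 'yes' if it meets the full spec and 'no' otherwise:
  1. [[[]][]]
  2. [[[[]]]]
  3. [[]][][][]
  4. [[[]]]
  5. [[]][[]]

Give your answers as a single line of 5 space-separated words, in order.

String 1 '[[[]][]]': depth seq [1 2 3 2 1 2 1 0]
  -> pairs=4 depth=3 groups=1 -> yes
String 2 '[[[[]]]]': depth seq [1 2 3 4 3 2 1 0]
  -> pairs=4 depth=4 groups=1 -> no
String 3 '[[]][][][]': depth seq [1 2 1 0 1 0 1 0 1 0]
  -> pairs=5 depth=2 groups=4 -> no
String 4 '[[[]]]': depth seq [1 2 3 2 1 0]
  -> pairs=3 depth=3 groups=1 -> no
String 5 '[[]][[]]': depth seq [1 2 1 0 1 2 1 0]
  -> pairs=4 depth=2 groups=2 -> no

Answer: yes no no no no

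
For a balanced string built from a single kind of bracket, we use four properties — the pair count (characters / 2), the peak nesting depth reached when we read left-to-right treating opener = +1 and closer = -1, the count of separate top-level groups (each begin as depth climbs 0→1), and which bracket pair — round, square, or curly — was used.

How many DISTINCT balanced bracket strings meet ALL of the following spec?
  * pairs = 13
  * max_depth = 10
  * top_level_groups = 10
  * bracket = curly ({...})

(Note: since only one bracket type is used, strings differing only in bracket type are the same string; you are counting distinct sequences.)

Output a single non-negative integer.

Spec: pairs=13 depth=10 groups=10
Count(depth <= 10) = 350
Count(depth <= 9) = 350
Count(depth == 10) = 350 - 350 = 0

Answer: 0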